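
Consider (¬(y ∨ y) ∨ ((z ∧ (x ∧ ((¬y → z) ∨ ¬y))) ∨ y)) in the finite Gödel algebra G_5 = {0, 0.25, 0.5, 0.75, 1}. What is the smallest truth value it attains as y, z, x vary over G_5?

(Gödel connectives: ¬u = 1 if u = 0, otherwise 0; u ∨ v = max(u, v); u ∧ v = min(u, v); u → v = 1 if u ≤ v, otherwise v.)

0.25

The minimum is attained at y = 0.25, z = 0, x = 0:
  (y ∨ y) = max(0.25, 0.25) = 0.25
  ¬(y ∨ y): Gödel ¬ of 0.25 = 0 (operand ≠ 0)
  ¬y: Gödel ¬ of 0.25 = 0 (operand ≠ 0)
  (¬y → z): 0 ≤ 0, so result = 1
  ¬y: Gödel ¬ of 0.25 = 0 (operand ≠ 0)
  ((¬y → z) ∨ ¬y) = max(1, 0) = 1
  (x ∧ ((¬y → z) ∨ ¬y)) = min(0, 1) = 0
  (z ∧ (x ∧ ((¬y → z) ∨ ¬y))) = min(0, 0) = 0
  ((z ∧ (x ∧ ((¬y → z) ∨ ¬y))) ∨ y) = max(0, 0.25) = 0.25
  (¬(y ∨ y) ∨ ((z ∧ (x ∧ ((¬y → z) ∨ ¬y))) ∨ y)) = max(0, 0.25) = 0.25
Checking all 125 assignments confirms none give a value below 0.25.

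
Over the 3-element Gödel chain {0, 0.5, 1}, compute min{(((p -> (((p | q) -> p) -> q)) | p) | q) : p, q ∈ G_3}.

0.50

The minimum is attained at p = 0.5, q = 0:
  (p | q) = max(0.5, 0) = 0.5
  ((p | q) -> p): 0.5 ≤ 0.5, so result = 1
  (((p | q) -> p) -> q): 1 > 0, so result = 0
  (p -> (((p | q) -> p) -> q)): 0.5 > 0, so result = 0
  ((p -> (((p | q) -> p) -> q)) | p) = max(0, 0.5) = 0.5
  (((p -> (((p | q) -> p) -> q)) | p) | q) = max(0.5, 0) = 0.5
Checking all 9 assignments confirms none give a value below 0.50.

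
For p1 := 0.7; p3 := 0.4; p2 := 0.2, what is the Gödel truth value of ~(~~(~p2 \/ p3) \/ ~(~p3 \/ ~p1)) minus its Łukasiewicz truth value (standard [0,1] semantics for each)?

Gödel evaluation:
  ~p2: Gödel ¬ of 0.2 = 0 (operand ≠ 0)
  (~p2 \/ p3) = max(0, 0.4) = 0.4
  ~(~p2 \/ p3): Gödel ¬ of 0.4 = 0 (operand ≠ 0)
  ~~(~p2 \/ p3): Gödel ¬ of 0 = 1 (operand is 0)
  ~p3: Gödel ¬ of 0.4 = 0 (operand ≠ 0)
  ~p1: Gödel ¬ of 0.7 = 0 (operand ≠ 0)
  (~p3 \/ ~p1) = max(0, 0) = 0
  ~(~p3 \/ ~p1): Gödel ¬ of 0 = 1 (operand is 0)
  (~~(~p2 \/ p3) \/ ~(~p3 \/ ~p1)) = max(1, 1) = 1
  ~(~~(~p2 \/ p3) \/ ~(~p3 \/ ~p1)): Gödel ¬ of 1 = 0 (operand ≠ 0)
  Gödel value = 0
Łukasiewicz evaluation:
  ~p2: Łukasiewicz ¬ gives 1 − 0.2 = 0.8
  (~p2 \/ p3) = max(0.8, 0.4) = 0.8
  ~(~p2 \/ p3): Łukasiewicz ¬ gives 1 − 0.8 = 0.2
  ~~(~p2 \/ p3): Łukasiewicz ¬ gives 1 − 0.2 = 0.8
  ~p3: Łukasiewicz ¬ gives 1 − 0.4 = 0.6
  ~p1: Łukasiewicz ¬ gives 1 − 0.7 = 0.3
  (~p3 \/ ~p1) = max(0.6, 0.3) = 0.6
  ~(~p3 \/ ~p1): Łukasiewicz ¬ gives 1 − 0.6 = 0.4
  (~~(~p2 \/ p3) \/ ~(~p3 \/ ~p1)) = max(0.8, 0.4) = 0.8
  ~(~~(~p2 \/ p3) \/ ~(~p3 \/ ~p1)): Łukasiewicz ¬ gives 1 − 0.8 = 0.2
  Łukasiewicz value = 0.2
Difference: 0 − 0.2 = -0.20

-0.20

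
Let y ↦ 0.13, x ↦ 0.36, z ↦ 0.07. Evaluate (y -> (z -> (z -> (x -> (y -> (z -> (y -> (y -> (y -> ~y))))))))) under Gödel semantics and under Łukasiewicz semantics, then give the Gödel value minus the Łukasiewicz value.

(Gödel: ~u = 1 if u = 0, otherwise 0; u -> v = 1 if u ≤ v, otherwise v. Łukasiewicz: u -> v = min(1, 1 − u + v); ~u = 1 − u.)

Gödel evaluation:
  ~y: Gödel ¬ of 0.13 = 0 (operand ≠ 0)
  (y -> ~y): 0.13 > 0, so result = 0
  (y -> (y -> ~y)): 0.13 > 0, so result = 0
  (y -> (y -> (y -> ~y))): 0.13 > 0, so result = 0
  (z -> (y -> (y -> (y -> ~y)))): 0.07 > 0, so result = 0
  (y -> (z -> (y -> (y -> (y -> ~y))))): 0.13 > 0, so result = 0
  (x -> (y -> (z -> (y -> (y -> (y -> ~y)))))): 0.36 > 0, so result = 0
  (z -> (x -> (y -> (z -> (y -> (y -> (y -> ~y))))))): 0.07 > 0, so result = 0
  (z -> (z -> (x -> (y -> (z -> (y -> (y -> (y -> ~y)))))))): 0.07 > 0, so result = 0
  (y -> (z -> (z -> (x -> (y -> (z -> (y -> (y -> (y -> ~y))))))))): 0.13 > 0, so result = 0
  Gödel value = 0
Łukasiewicz evaluation:
  ~y: Łukasiewicz ¬ gives 1 − 0.13 = 0.87
  (y -> ~y): min(1, 1 − 0.13 + 0.87) = 1
  (y -> (y -> ~y)): min(1, 1 − 0.13 + 1) = 1
  (y -> (y -> (y -> ~y))): min(1, 1 − 0.13 + 1) = 1
  (z -> (y -> (y -> (y -> ~y)))): min(1, 1 − 0.07 + 1) = 1
  (y -> (z -> (y -> (y -> (y -> ~y))))): min(1, 1 − 0.13 + 1) = 1
  (x -> (y -> (z -> (y -> (y -> (y -> ~y)))))): min(1, 1 − 0.36 + 1) = 1
  (z -> (x -> (y -> (z -> (y -> (y -> (y -> ~y))))))): min(1, 1 − 0.07 + 1) = 1
  (z -> (z -> (x -> (y -> (z -> (y -> (y -> (y -> ~y)))))))): min(1, 1 − 0.07 + 1) = 1
  (y -> (z -> (z -> (x -> (y -> (z -> (y -> (y -> (y -> ~y))))))))): min(1, 1 − 0.13 + 1) = 1
  Łukasiewicz value = 1
Difference: 0 − 1 = -1.00

-1.00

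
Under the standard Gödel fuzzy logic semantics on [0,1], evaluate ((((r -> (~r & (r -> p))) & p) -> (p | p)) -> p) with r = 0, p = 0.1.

~r: Gödel ¬ of 0 = 1 (operand is 0)
(r -> p): 0 ≤ 0.1, so result = 1
(~r & (r -> p)) = min(1, 1) = 1
(r -> (~r & (r -> p))): 0 ≤ 1, so result = 1
((r -> (~r & (r -> p))) & p) = min(1, 0.1) = 0.1
(p | p) = max(0.1, 0.1) = 0.1
(((r -> (~r & (r -> p))) & p) -> (p | p)): 0.1 ≤ 0.1, so result = 1
((((r -> (~r & (r -> p))) & p) -> (p | p)) -> p): 1 > 0.1, so result = 0.1

0.10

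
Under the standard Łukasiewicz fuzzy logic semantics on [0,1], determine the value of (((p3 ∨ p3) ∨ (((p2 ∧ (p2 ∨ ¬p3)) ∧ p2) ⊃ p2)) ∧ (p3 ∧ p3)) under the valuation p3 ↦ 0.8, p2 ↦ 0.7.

(p3 ∨ p3) = max(0.8, 0.8) = 0.8
¬p3: Łukasiewicz ¬ gives 1 − 0.8 = 0.2
(p2 ∨ ¬p3) = max(0.7, 0.2) = 0.7
(p2 ∧ (p2 ∨ ¬p3)) = min(0.7, 0.7) = 0.7
((p2 ∧ (p2 ∨ ¬p3)) ∧ p2) = min(0.7, 0.7) = 0.7
(((p2 ∧ (p2 ∨ ¬p3)) ∧ p2) ⊃ p2): min(1, 1 − 0.7 + 0.7) = 1
((p3 ∨ p3) ∨ (((p2 ∧ (p2 ∨ ¬p3)) ∧ p2) ⊃ p2)) = max(0.8, 1) = 1
(p3 ∧ p3) = min(0.8, 0.8) = 0.8
(((p3 ∨ p3) ∨ (((p2 ∧ (p2 ∨ ¬p3)) ∧ p2) ⊃ p2)) ∧ (p3 ∧ p3)) = min(1, 0.8) = 0.8

0.80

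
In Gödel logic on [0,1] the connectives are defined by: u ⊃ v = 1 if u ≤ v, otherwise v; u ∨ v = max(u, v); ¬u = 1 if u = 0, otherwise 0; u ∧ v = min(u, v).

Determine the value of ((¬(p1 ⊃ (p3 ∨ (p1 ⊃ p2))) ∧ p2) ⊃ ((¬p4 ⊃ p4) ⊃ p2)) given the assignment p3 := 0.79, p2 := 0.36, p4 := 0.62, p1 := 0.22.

1.00

(p1 ⊃ p2): 0.22 ≤ 0.36, so result = 1
(p3 ∨ (p1 ⊃ p2)) = max(0.79, 1) = 1
(p1 ⊃ (p3 ∨ (p1 ⊃ p2))): 0.22 ≤ 1, so result = 1
¬(p1 ⊃ (p3 ∨ (p1 ⊃ p2))): Gödel ¬ of 1 = 0 (operand ≠ 0)
(¬(p1 ⊃ (p3 ∨ (p1 ⊃ p2))) ∧ p2) = min(0, 0.36) = 0
¬p4: Gödel ¬ of 0.62 = 0 (operand ≠ 0)
(¬p4 ⊃ p4): 0 ≤ 0.62, so result = 1
((¬p4 ⊃ p4) ⊃ p2): 1 > 0.36, so result = 0.36
((¬(p1 ⊃ (p3 ∨ (p1 ⊃ p2))) ∧ p2) ⊃ ((¬p4 ⊃ p4) ⊃ p2)): 0 ≤ 0.36, so result = 1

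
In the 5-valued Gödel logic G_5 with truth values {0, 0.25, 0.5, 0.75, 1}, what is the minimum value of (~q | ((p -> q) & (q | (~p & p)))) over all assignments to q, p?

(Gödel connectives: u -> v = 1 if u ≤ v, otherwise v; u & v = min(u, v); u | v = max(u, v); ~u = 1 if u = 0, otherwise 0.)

The minimum is attained at q = 0.25, p = 0:
  ~q: Gödel ¬ of 0.25 = 0 (operand ≠ 0)
  (p -> q): 0 ≤ 0.25, so result = 1
  ~p: Gödel ¬ of 0 = 1 (operand is 0)
  (~p & p) = min(1, 0) = 0
  (q | (~p & p)) = max(0.25, 0) = 0.25
  ((p -> q) & (q | (~p & p))) = min(1, 0.25) = 0.25
  (~q | ((p -> q) & (q | (~p & p)))) = max(0, 0.25) = 0.25
Checking all 25 assignments confirms none give a value below 0.25.

0.25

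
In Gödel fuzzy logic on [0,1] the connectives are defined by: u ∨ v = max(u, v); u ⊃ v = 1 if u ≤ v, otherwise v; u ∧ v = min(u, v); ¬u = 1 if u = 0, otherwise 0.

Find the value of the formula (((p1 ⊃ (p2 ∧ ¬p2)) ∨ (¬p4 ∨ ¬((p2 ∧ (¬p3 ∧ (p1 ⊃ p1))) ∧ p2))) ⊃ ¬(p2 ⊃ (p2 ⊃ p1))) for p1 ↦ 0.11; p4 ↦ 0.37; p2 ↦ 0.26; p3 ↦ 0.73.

¬p2: Gödel ¬ of 0.26 = 0 (operand ≠ 0)
(p2 ∧ ¬p2) = min(0.26, 0) = 0
(p1 ⊃ (p2 ∧ ¬p2)): 0.11 > 0, so result = 0
¬p4: Gödel ¬ of 0.37 = 0 (operand ≠ 0)
¬p3: Gödel ¬ of 0.73 = 0 (operand ≠ 0)
(p1 ⊃ p1): 0.11 ≤ 0.11, so result = 1
(¬p3 ∧ (p1 ⊃ p1)) = min(0, 1) = 0
(p2 ∧ (¬p3 ∧ (p1 ⊃ p1))) = min(0.26, 0) = 0
((p2 ∧ (¬p3 ∧ (p1 ⊃ p1))) ∧ p2) = min(0, 0.26) = 0
¬((p2 ∧ (¬p3 ∧ (p1 ⊃ p1))) ∧ p2): Gödel ¬ of 0 = 1 (operand is 0)
(¬p4 ∨ ¬((p2 ∧ (¬p3 ∧ (p1 ⊃ p1))) ∧ p2)) = max(0, 1) = 1
((p1 ⊃ (p2 ∧ ¬p2)) ∨ (¬p4 ∨ ¬((p2 ∧ (¬p3 ∧ (p1 ⊃ p1))) ∧ p2))) = max(0, 1) = 1
(p2 ⊃ p1): 0.26 > 0.11, so result = 0.11
(p2 ⊃ (p2 ⊃ p1)): 0.26 > 0.11, so result = 0.11
¬(p2 ⊃ (p2 ⊃ p1)): Gödel ¬ of 0.11 = 0 (operand ≠ 0)
(((p1 ⊃ (p2 ∧ ¬p2)) ∨ (¬p4 ∨ ¬((p2 ∧ (¬p3 ∧ (p1 ⊃ p1))) ∧ p2))) ⊃ ¬(p2 ⊃ (p2 ⊃ p1))): 1 > 0, so result = 0

0.00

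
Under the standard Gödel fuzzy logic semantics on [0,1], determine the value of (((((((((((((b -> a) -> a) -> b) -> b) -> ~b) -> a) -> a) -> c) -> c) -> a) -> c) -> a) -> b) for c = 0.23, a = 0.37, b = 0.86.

(b -> a): 0.86 > 0.37, so result = 0.37
((b -> a) -> a): 0.37 ≤ 0.37, so result = 1
(((b -> a) -> a) -> b): 1 > 0.86, so result = 0.86
((((b -> a) -> a) -> b) -> b): 0.86 ≤ 0.86, so result = 1
~b: Gödel ¬ of 0.86 = 0 (operand ≠ 0)
(((((b -> a) -> a) -> b) -> b) -> ~b): 1 > 0, so result = 0
((((((b -> a) -> a) -> b) -> b) -> ~b) -> a): 0 ≤ 0.37, so result = 1
(((((((b -> a) -> a) -> b) -> b) -> ~b) -> a) -> a): 1 > 0.37, so result = 0.37
((((((((b -> a) -> a) -> b) -> b) -> ~b) -> a) -> a) -> c): 0.37 > 0.23, so result = 0.23
(((((((((b -> a) -> a) -> b) -> b) -> ~b) -> a) -> a) -> c) -> c): 0.23 ≤ 0.23, so result = 1
((((((((((b -> a) -> a) -> b) -> b) -> ~b) -> a) -> a) -> c) -> c) -> a): 1 > 0.37, so result = 0.37
(((((((((((b -> a) -> a) -> b) -> b) -> ~b) -> a) -> a) -> c) -> c) -> a) -> c): 0.37 > 0.23, so result = 0.23
((((((((((((b -> a) -> a) -> b) -> b) -> ~b) -> a) -> a) -> c) -> c) -> a) -> c) -> a): 0.23 ≤ 0.37, so result = 1
(((((((((((((b -> a) -> a) -> b) -> b) -> ~b) -> a) -> a) -> c) -> c) -> a) -> c) -> a) -> b): 1 > 0.86, so result = 0.86

0.86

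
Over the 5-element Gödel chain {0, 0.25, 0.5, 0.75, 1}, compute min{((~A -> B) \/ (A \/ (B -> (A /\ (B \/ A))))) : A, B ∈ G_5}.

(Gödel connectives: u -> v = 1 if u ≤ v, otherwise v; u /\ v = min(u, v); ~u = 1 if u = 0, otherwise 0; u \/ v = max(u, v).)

0.25

The minimum is attained at A = 0, B = 0.25:
  ~A: Gödel ¬ of 0 = 1 (operand is 0)
  (~A -> B): 1 > 0.25, so result = 0.25
  (B \/ A) = max(0.25, 0) = 0.25
  (A /\ (B \/ A)) = min(0, 0.25) = 0
  (B -> (A /\ (B \/ A))): 0.25 > 0, so result = 0
  (A \/ (B -> (A /\ (B \/ A)))) = max(0, 0) = 0
  ((~A -> B) \/ (A \/ (B -> (A /\ (B \/ A))))) = max(0.25, 0) = 0.25
Checking all 25 assignments confirms none give a value below 0.25.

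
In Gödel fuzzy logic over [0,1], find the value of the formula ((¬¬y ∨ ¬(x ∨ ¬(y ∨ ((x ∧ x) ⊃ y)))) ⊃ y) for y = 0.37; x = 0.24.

¬y: Gödel ¬ of 0.37 = 0 (operand ≠ 0)
¬¬y: Gödel ¬ of 0 = 1 (operand is 0)
(x ∧ x) = min(0.24, 0.24) = 0.24
((x ∧ x) ⊃ y): 0.24 ≤ 0.37, so result = 1
(y ∨ ((x ∧ x) ⊃ y)) = max(0.37, 1) = 1
¬(y ∨ ((x ∧ x) ⊃ y)): Gödel ¬ of 1 = 0 (operand ≠ 0)
(x ∨ ¬(y ∨ ((x ∧ x) ⊃ y))) = max(0.24, 0) = 0.24
¬(x ∨ ¬(y ∨ ((x ∧ x) ⊃ y))): Gödel ¬ of 0.24 = 0 (operand ≠ 0)
(¬¬y ∨ ¬(x ∨ ¬(y ∨ ((x ∧ x) ⊃ y)))) = max(1, 0) = 1
((¬¬y ∨ ¬(x ∨ ¬(y ∨ ((x ∧ x) ⊃ y)))) ⊃ y): 1 > 0.37, so result = 0.37

0.37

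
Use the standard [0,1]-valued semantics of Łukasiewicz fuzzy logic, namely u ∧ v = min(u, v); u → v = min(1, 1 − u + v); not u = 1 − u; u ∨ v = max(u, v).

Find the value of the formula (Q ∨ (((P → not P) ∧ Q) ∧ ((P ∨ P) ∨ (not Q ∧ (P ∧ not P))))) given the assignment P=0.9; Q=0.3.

not P: Łukasiewicz ¬ gives 1 − 0.9 = 0.1
(P → not P): min(1, 1 − 0.9 + 0.1) = 0.2
((P → not P) ∧ Q) = min(0.2, 0.3) = 0.2
(P ∨ P) = max(0.9, 0.9) = 0.9
not Q: Łukasiewicz ¬ gives 1 − 0.3 = 0.7
not P: Łukasiewicz ¬ gives 1 − 0.9 = 0.1
(P ∧ not P) = min(0.9, 0.1) = 0.1
(not Q ∧ (P ∧ not P)) = min(0.7, 0.1) = 0.1
((P ∨ P) ∨ (not Q ∧ (P ∧ not P))) = max(0.9, 0.1) = 0.9
(((P → not P) ∧ Q) ∧ ((P ∨ P) ∨ (not Q ∧ (P ∧ not P)))) = min(0.2, 0.9) = 0.2
(Q ∨ (((P → not P) ∧ Q) ∧ ((P ∨ P) ∨ (not Q ∧ (P ∧ not P))))) = max(0.3, 0.2) = 0.3

0.30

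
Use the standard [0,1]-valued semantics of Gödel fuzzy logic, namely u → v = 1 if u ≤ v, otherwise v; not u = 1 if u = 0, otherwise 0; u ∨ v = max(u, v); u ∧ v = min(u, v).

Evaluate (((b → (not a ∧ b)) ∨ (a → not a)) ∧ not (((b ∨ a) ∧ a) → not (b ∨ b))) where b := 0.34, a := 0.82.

0.00

not a: Gödel ¬ of 0.82 = 0 (operand ≠ 0)
(not a ∧ b) = min(0, 0.34) = 0
(b → (not a ∧ b)): 0.34 > 0, so result = 0
not a: Gödel ¬ of 0.82 = 0 (operand ≠ 0)
(a → not a): 0.82 > 0, so result = 0
((b → (not a ∧ b)) ∨ (a → not a)) = max(0, 0) = 0
(b ∨ a) = max(0.34, 0.82) = 0.82
((b ∨ a) ∧ a) = min(0.82, 0.82) = 0.82
(b ∨ b) = max(0.34, 0.34) = 0.34
not (b ∨ b): Gödel ¬ of 0.34 = 0 (operand ≠ 0)
(((b ∨ a) ∧ a) → not (b ∨ b)): 0.82 > 0, so result = 0
not (((b ∨ a) ∧ a) → not (b ∨ b)): Gödel ¬ of 0 = 1 (operand is 0)
(((b → (not a ∧ b)) ∨ (a → not a)) ∧ not (((b ∨ a) ∧ a) → not (b ∨ b))) = min(0, 1) = 0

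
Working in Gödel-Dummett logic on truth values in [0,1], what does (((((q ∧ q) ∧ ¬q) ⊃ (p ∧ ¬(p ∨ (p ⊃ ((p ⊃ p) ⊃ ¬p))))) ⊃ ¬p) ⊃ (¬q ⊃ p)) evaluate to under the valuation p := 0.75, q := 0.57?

1.00

(q ∧ q) = min(0.57, 0.57) = 0.57
¬q: Gödel ¬ of 0.57 = 0 (operand ≠ 0)
((q ∧ q) ∧ ¬q) = min(0.57, 0) = 0
(p ⊃ p): 0.75 ≤ 0.75, so result = 1
¬p: Gödel ¬ of 0.75 = 0 (operand ≠ 0)
((p ⊃ p) ⊃ ¬p): 1 > 0, so result = 0
(p ⊃ ((p ⊃ p) ⊃ ¬p)): 0.75 > 0, so result = 0
(p ∨ (p ⊃ ((p ⊃ p) ⊃ ¬p))) = max(0.75, 0) = 0.75
¬(p ∨ (p ⊃ ((p ⊃ p) ⊃ ¬p))): Gödel ¬ of 0.75 = 0 (operand ≠ 0)
(p ∧ ¬(p ∨ (p ⊃ ((p ⊃ p) ⊃ ¬p)))) = min(0.75, 0) = 0
(((q ∧ q) ∧ ¬q) ⊃ (p ∧ ¬(p ∨ (p ⊃ ((p ⊃ p) ⊃ ¬p))))): 0 ≤ 0, so result = 1
¬p: Gödel ¬ of 0.75 = 0 (operand ≠ 0)
((((q ∧ q) ∧ ¬q) ⊃ (p ∧ ¬(p ∨ (p ⊃ ((p ⊃ p) ⊃ ¬p))))) ⊃ ¬p): 1 > 0, so result = 0
¬q: Gödel ¬ of 0.57 = 0 (operand ≠ 0)
(¬q ⊃ p): 0 ≤ 0.75, so result = 1
(((((q ∧ q) ∧ ¬q) ⊃ (p ∧ ¬(p ∨ (p ⊃ ((p ⊃ p) ⊃ ¬p))))) ⊃ ¬p) ⊃ (¬q ⊃ p)): 0 ≤ 1, so result = 1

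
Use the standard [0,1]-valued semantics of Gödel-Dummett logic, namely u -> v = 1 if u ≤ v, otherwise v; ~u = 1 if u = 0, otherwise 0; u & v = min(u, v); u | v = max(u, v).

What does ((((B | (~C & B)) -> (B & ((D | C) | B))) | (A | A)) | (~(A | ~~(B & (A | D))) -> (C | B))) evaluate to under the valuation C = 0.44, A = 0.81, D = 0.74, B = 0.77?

~C: Gödel ¬ of 0.44 = 0 (operand ≠ 0)
(~C & B) = min(0, 0.77) = 0
(B | (~C & B)) = max(0.77, 0) = 0.77
(D | C) = max(0.74, 0.44) = 0.74
((D | C) | B) = max(0.74, 0.77) = 0.77
(B & ((D | C) | B)) = min(0.77, 0.77) = 0.77
((B | (~C & B)) -> (B & ((D | C) | B))): 0.77 ≤ 0.77, so result = 1
(A | A) = max(0.81, 0.81) = 0.81
(((B | (~C & B)) -> (B & ((D | C) | B))) | (A | A)) = max(1, 0.81) = 1
(A | D) = max(0.81, 0.74) = 0.81
(B & (A | D)) = min(0.77, 0.81) = 0.77
~(B & (A | D)): Gödel ¬ of 0.77 = 0 (operand ≠ 0)
~~(B & (A | D)): Gödel ¬ of 0 = 1 (operand is 0)
(A | ~~(B & (A | D))) = max(0.81, 1) = 1
~(A | ~~(B & (A | D))): Gödel ¬ of 1 = 0 (operand ≠ 0)
(C | B) = max(0.44, 0.77) = 0.77
(~(A | ~~(B & (A | D))) -> (C | B)): 0 ≤ 0.77, so result = 1
((((B | (~C & B)) -> (B & ((D | C) | B))) | (A | A)) | (~(A | ~~(B & (A | D))) -> (C | B))) = max(1, 1) = 1

1.00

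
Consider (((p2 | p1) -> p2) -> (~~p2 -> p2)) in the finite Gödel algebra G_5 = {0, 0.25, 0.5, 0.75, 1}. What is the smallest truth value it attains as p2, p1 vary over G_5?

The minimum is attained at p2 = 0.25, p1 = 0:
  (p2 | p1) = max(0.25, 0) = 0.25
  ((p2 | p1) -> p2): 0.25 ≤ 0.25, so result = 1
  ~p2: Gödel ¬ of 0.25 = 0 (operand ≠ 0)
  ~~p2: Gödel ¬ of 0 = 1 (operand is 0)
  (~~p2 -> p2): 1 > 0.25, so result = 0.25
  (((p2 | p1) -> p2) -> (~~p2 -> p2)): 1 > 0.25, so result = 0.25
Checking all 25 assignments confirms none give a value below 0.25.

0.25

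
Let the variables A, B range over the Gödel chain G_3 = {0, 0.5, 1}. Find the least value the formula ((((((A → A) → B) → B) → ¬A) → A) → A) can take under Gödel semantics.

The minimum is attained at A = 0.5, B = 0:
  (A → A): 0.5 ≤ 0.5, so result = 1
  ((A → A) → B): 1 > 0, so result = 0
  (((A → A) → B) → B): 0 ≤ 0, so result = 1
  ¬A: Gödel ¬ of 0.5 = 0 (operand ≠ 0)
  ((((A → A) → B) → B) → ¬A): 1 > 0, so result = 0
  (((((A → A) → B) → B) → ¬A) → A): 0 ≤ 0.5, so result = 1
  ((((((A → A) → B) → B) → ¬A) → A) → A): 1 > 0.5, so result = 0.5
Checking all 9 assignments confirms none give a value below 0.50.

0.50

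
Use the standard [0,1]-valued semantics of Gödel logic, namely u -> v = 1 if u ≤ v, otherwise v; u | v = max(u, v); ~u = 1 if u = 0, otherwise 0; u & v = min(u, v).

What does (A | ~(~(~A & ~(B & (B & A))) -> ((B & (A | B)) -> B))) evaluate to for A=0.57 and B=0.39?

~A: Gödel ¬ of 0.57 = 0 (operand ≠ 0)
(B & A) = min(0.39, 0.57) = 0.39
(B & (B & A)) = min(0.39, 0.39) = 0.39
~(B & (B & A)): Gödel ¬ of 0.39 = 0 (operand ≠ 0)
(~A & ~(B & (B & A))) = min(0, 0) = 0
~(~A & ~(B & (B & A))): Gödel ¬ of 0 = 1 (operand is 0)
(A | B) = max(0.57, 0.39) = 0.57
(B & (A | B)) = min(0.39, 0.57) = 0.39
((B & (A | B)) -> B): 0.39 ≤ 0.39, so result = 1
(~(~A & ~(B & (B & A))) -> ((B & (A | B)) -> B)): 1 ≤ 1, so result = 1
~(~(~A & ~(B & (B & A))) -> ((B & (A | B)) -> B)): Gödel ¬ of 1 = 0 (operand ≠ 0)
(A | ~(~(~A & ~(B & (B & A))) -> ((B & (A | B)) -> B))) = max(0.57, 0) = 0.57

0.57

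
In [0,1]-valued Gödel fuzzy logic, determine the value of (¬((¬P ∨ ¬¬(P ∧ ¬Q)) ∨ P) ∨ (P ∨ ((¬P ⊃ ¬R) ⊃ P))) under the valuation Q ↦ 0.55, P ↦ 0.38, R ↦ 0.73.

¬P: Gödel ¬ of 0.38 = 0 (operand ≠ 0)
¬Q: Gödel ¬ of 0.55 = 0 (operand ≠ 0)
(P ∧ ¬Q) = min(0.38, 0) = 0
¬(P ∧ ¬Q): Gödel ¬ of 0 = 1 (operand is 0)
¬¬(P ∧ ¬Q): Gödel ¬ of 1 = 0 (operand ≠ 0)
(¬P ∨ ¬¬(P ∧ ¬Q)) = max(0, 0) = 0
((¬P ∨ ¬¬(P ∧ ¬Q)) ∨ P) = max(0, 0.38) = 0.38
¬((¬P ∨ ¬¬(P ∧ ¬Q)) ∨ P): Gödel ¬ of 0.38 = 0 (operand ≠ 0)
¬P: Gödel ¬ of 0.38 = 0 (operand ≠ 0)
¬R: Gödel ¬ of 0.73 = 0 (operand ≠ 0)
(¬P ⊃ ¬R): 0 ≤ 0, so result = 1
((¬P ⊃ ¬R) ⊃ P): 1 > 0.38, so result = 0.38
(P ∨ ((¬P ⊃ ¬R) ⊃ P)) = max(0.38, 0.38) = 0.38
(¬((¬P ∨ ¬¬(P ∧ ¬Q)) ∨ P) ∨ (P ∨ ((¬P ⊃ ¬R) ⊃ P))) = max(0, 0.38) = 0.38

0.38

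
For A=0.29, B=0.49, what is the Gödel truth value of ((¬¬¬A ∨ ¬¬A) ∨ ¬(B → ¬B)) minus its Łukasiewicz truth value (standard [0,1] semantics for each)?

0.29

Gödel evaluation:
  ¬A: Gödel ¬ of 0.29 = 0 (operand ≠ 0)
  ¬¬A: Gödel ¬ of 0 = 1 (operand is 0)
  ¬¬¬A: Gödel ¬ of 1 = 0 (operand ≠ 0)
  ¬A: Gödel ¬ of 0.29 = 0 (operand ≠ 0)
  ¬¬A: Gödel ¬ of 0 = 1 (operand is 0)
  (¬¬¬A ∨ ¬¬A) = max(0, 1) = 1
  ¬B: Gödel ¬ of 0.49 = 0 (operand ≠ 0)
  (B → ¬B): 0.49 > 0, so result = 0
  ¬(B → ¬B): Gödel ¬ of 0 = 1 (operand is 0)
  ((¬¬¬A ∨ ¬¬A) ∨ ¬(B → ¬B)) = max(1, 1) = 1
  Gödel value = 1
Łukasiewicz evaluation:
  ¬A: Łukasiewicz ¬ gives 1 − 0.29 = 0.71
  ¬¬A: Łukasiewicz ¬ gives 1 − 0.71 = 0.29
  ¬¬¬A: Łukasiewicz ¬ gives 1 − 0.29 = 0.71
  ¬A: Łukasiewicz ¬ gives 1 − 0.29 = 0.71
  ¬¬A: Łukasiewicz ¬ gives 1 − 0.71 = 0.29
  (¬¬¬A ∨ ¬¬A) = max(0.71, 0.29) = 0.71
  ¬B: Łukasiewicz ¬ gives 1 − 0.49 = 0.51
  (B → ¬B): min(1, 1 − 0.49 + 0.51) = 1
  ¬(B → ¬B): Łukasiewicz ¬ gives 1 − 1 = 0
  ((¬¬¬A ∨ ¬¬A) ∨ ¬(B → ¬B)) = max(0.71, 0) = 0.71
  Łukasiewicz value = 0.71
Difference: 1 − 0.71 = 0.29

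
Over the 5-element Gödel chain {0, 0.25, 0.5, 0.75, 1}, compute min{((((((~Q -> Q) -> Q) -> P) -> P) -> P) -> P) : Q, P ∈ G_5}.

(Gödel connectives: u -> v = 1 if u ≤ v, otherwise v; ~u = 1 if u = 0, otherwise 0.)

0.25

The minimum is attained at Q = 0.25, P = 0.25:
  ~Q: Gödel ¬ of 0.25 = 0 (operand ≠ 0)
  (~Q -> Q): 0 ≤ 0.25, so result = 1
  ((~Q -> Q) -> Q): 1 > 0.25, so result = 0.25
  (((~Q -> Q) -> Q) -> P): 0.25 ≤ 0.25, so result = 1
  ((((~Q -> Q) -> Q) -> P) -> P): 1 > 0.25, so result = 0.25
  (((((~Q -> Q) -> Q) -> P) -> P) -> P): 0.25 ≤ 0.25, so result = 1
  ((((((~Q -> Q) -> Q) -> P) -> P) -> P) -> P): 1 > 0.25, so result = 0.25
Checking all 25 assignments confirms none give a value below 0.25.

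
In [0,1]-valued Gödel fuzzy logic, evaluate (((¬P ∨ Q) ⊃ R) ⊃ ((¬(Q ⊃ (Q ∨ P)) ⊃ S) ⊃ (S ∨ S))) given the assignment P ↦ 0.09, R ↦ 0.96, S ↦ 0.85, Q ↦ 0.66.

0.85

¬P: Gödel ¬ of 0.09 = 0 (operand ≠ 0)
(¬P ∨ Q) = max(0, 0.66) = 0.66
((¬P ∨ Q) ⊃ R): 0.66 ≤ 0.96, so result = 1
(Q ∨ P) = max(0.66, 0.09) = 0.66
(Q ⊃ (Q ∨ P)): 0.66 ≤ 0.66, so result = 1
¬(Q ⊃ (Q ∨ P)): Gödel ¬ of 1 = 0 (operand ≠ 0)
(¬(Q ⊃ (Q ∨ P)) ⊃ S): 0 ≤ 0.85, so result = 1
(S ∨ S) = max(0.85, 0.85) = 0.85
((¬(Q ⊃ (Q ∨ P)) ⊃ S) ⊃ (S ∨ S)): 1 > 0.85, so result = 0.85
(((¬P ∨ Q) ⊃ R) ⊃ ((¬(Q ⊃ (Q ∨ P)) ⊃ S) ⊃ (S ∨ S))): 1 > 0.85, so result = 0.85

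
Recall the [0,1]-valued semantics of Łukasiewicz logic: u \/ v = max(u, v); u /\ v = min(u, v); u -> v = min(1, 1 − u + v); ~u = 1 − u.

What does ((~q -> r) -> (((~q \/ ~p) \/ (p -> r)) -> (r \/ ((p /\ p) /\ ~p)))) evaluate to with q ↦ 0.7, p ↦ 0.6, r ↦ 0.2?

~q: Łukasiewicz ¬ gives 1 − 0.7 = 0.3
(~q -> r): min(1, 1 − 0.3 + 0.2) = 0.9
~q: Łukasiewicz ¬ gives 1 − 0.7 = 0.3
~p: Łukasiewicz ¬ gives 1 − 0.6 = 0.4
(~q \/ ~p) = max(0.3, 0.4) = 0.4
(p -> r): min(1, 1 − 0.6 + 0.2) = 0.6
((~q \/ ~p) \/ (p -> r)) = max(0.4, 0.6) = 0.6
(p /\ p) = min(0.6, 0.6) = 0.6
~p: Łukasiewicz ¬ gives 1 − 0.6 = 0.4
((p /\ p) /\ ~p) = min(0.6, 0.4) = 0.4
(r \/ ((p /\ p) /\ ~p)) = max(0.2, 0.4) = 0.4
(((~q \/ ~p) \/ (p -> r)) -> (r \/ ((p /\ p) /\ ~p))): min(1, 1 − 0.6 + 0.4) = 0.8
((~q -> r) -> (((~q \/ ~p) \/ (p -> r)) -> (r \/ ((p /\ p) /\ ~p)))): min(1, 1 − 0.9 + 0.8) = 0.9

0.90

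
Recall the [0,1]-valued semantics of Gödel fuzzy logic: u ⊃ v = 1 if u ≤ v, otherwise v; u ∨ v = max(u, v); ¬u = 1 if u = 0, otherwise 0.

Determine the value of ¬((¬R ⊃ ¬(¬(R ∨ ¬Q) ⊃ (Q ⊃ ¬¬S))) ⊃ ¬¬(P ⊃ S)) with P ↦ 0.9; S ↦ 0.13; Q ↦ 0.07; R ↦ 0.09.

¬R: Gödel ¬ of 0.09 = 0 (operand ≠ 0)
¬Q: Gödel ¬ of 0.07 = 0 (operand ≠ 0)
(R ∨ ¬Q) = max(0.09, 0) = 0.09
¬(R ∨ ¬Q): Gödel ¬ of 0.09 = 0 (operand ≠ 0)
¬S: Gödel ¬ of 0.13 = 0 (operand ≠ 0)
¬¬S: Gödel ¬ of 0 = 1 (operand is 0)
(Q ⊃ ¬¬S): 0.07 ≤ 1, so result = 1
(¬(R ∨ ¬Q) ⊃ (Q ⊃ ¬¬S)): 0 ≤ 1, so result = 1
¬(¬(R ∨ ¬Q) ⊃ (Q ⊃ ¬¬S)): Gödel ¬ of 1 = 0 (operand ≠ 0)
(¬R ⊃ ¬(¬(R ∨ ¬Q) ⊃ (Q ⊃ ¬¬S))): 0 ≤ 0, so result = 1
(P ⊃ S): 0.9 > 0.13, so result = 0.13
¬(P ⊃ S): Gödel ¬ of 0.13 = 0 (operand ≠ 0)
¬¬(P ⊃ S): Gödel ¬ of 0 = 1 (operand is 0)
((¬R ⊃ ¬(¬(R ∨ ¬Q) ⊃ (Q ⊃ ¬¬S))) ⊃ ¬¬(P ⊃ S)): 1 ≤ 1, so result = 1
¬((¬R ⊃ ¬(¬(R ∨ ¬Q) ⊃ (Q ⊃ ¬¬S))) ⊃ ¬¬(P ⊃ S)): Gödel ¬ of 1 = 0 (operand ≠ 0)

0.00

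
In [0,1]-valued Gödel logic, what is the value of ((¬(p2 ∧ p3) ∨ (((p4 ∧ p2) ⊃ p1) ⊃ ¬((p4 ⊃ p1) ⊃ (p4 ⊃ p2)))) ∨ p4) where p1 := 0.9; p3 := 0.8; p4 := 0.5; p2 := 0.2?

(p2 ∧ p3) = min(0.2, 0.8) = 0.2
¬(p2 ∧ p3): Gödel ¬ of 0.2 = 0 (operand ≠ 0)
(p4 ∧ p2) = min(0.5, 0.2) = 0.2
((p4 ∧ p2) ⊃ p1): 0.2 ≤ 0.9, so result = 1
(p4 ⊃ p1): 0.5 ≤ 0.9, so result = 1
(p4 ⊃ p2): 0.5 > 0.2, so result = 0.2
((p4 ⊃ p1) ⊃ (p4 ⊃ p2)): 1 > 0.2, so result = 0.2
¬((p4 ⊃ p1) ⊃ (p4 ⊃ p2)): Gödel ¬ of 0.2 = 0 (operand ≠ 0)
(((p4 ∧ p2) ⊃ p1) ⊃ ¬((p4 ⊃ p1) ⊃ (p4 ⊃ p2))): 1 > 0, so result = 0
(¬(p2 ∧ p3) ∨ (((p4 ∧ p2) ⊃ p1) ⊃ ¬((p4 ⊃ p1) ⊃ (p4 ⊃ p2)))) = max(0, 0) = 0
((¬(p2 ∧ p3) ∨ (((p4 ∧ p2) ⊃ p1) ⊃ ¬((p4 ⊃ p1) ⊃ (p4 ⊃ p2)))) ∨ p4) = max(0, 0.5) = 0.5

0.50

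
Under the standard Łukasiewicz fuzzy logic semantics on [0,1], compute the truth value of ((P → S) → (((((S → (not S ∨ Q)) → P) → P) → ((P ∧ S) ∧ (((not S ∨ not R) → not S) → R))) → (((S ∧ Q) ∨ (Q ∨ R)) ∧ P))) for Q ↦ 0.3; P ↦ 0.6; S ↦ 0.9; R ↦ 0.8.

0.60

(P → S): min(1, 1 − 0.6 + 0.9) = 1
not S: Łukasiewicz ¬ gives 1 − 0.9 = 0.1
(not S ∨ Q) = max(0.1, 0.3) = 0.3
(S → (not S ∨ Q)): min(1, 1 − 0.9 + 0.3) = 0.4
((S → (not S ∨ Q)) → P): min(1, 1 − 0.4 + 0.6) = 1
(((S → (not S ∨ Q)) → P) → P): min(1, 1 − 1 + 0.6) = 0.6
(P ∧ S) = min(0.6, 0.9) = 0.6
not S: Łukasiewicz ¬ gives 1 − 0.9 = 0.1
not R: Łukasiewicz ¬ gives 1 − 0.8 = 0.2
(not S ∨ not R) = max(0.1, 0.2) = 0.2
not S: Łukasiewicz ¬ gives 1 − 0.9 = 0.1
((not S ∨ not R) → not S): min(1, 1 − 0.2 + 0.1) = 0.9
(((not S ∨ not R) → not S) → R): min(1, 1 − 0.9 + 0.8) = 0.9
((P ∧ S) ∧ (((not S ∨ not R) → not S) → R)) = min(0.6, 0.9) = 0.6
((((S → (not S ∨ Q)) → P) → P) → ((P ∧ S) ∧ (((not S ∨ not R) → not S) → R))): min(1, 1 − 0.6 + 0.6) = 1
(S ∧ Q) = min(0.9, 0.3) = 0.3
(Q ∨ R) = max(0.3, 0.8) = 0.8
((S ∧ Q) ∨ (Q ∨ R)) = max(0.3, 0.8) = 0.8
(((S ∧ Q) ∨ (Q ∨ R)) ∧ P) = min(0.8, 0.6) = 0.6
(((((S → (not S ∨ Q)) → P) → P) → ((P ∧ S) ∧ (((not S ∨ not R) → not S) → R))) → (((S ∧ Q) ∨ (Q ∨ R)) ∧ P)): min(1, 1 − 1 + 0.6) = 0.6
((P → S) → (((((S → (not S ∨ Q)) → P) → P) → ((P ∧ S) ∧ (((not S ∨ not R) → not S) → R))) → (((S ∧ Q) ∨ (Q ∨ R)) ∧ P))): min(1, 1 − 1 + 0.6) = 0.6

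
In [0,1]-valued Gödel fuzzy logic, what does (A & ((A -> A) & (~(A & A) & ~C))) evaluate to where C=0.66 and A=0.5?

0.00

(A -> A): 0.5 ≤ 0.5, so result = 1
(A & A) = min(0.5, 0.5) = 0.5
~(A & A): Gödel ¬ of 0.5 = 0 (operand ≠ 0)
~C: Gödel ¬ of 0.66 = 0 (operand ≠ 0)
(~(A & A) & ~C) = min(0, 0) = 0
((A -> A) & (~(A & A) & ~C)) = min(1, 0) = 0
(A & ((A -> A) & (~(A & A) & ~C))) = min(0.5, 0) = 0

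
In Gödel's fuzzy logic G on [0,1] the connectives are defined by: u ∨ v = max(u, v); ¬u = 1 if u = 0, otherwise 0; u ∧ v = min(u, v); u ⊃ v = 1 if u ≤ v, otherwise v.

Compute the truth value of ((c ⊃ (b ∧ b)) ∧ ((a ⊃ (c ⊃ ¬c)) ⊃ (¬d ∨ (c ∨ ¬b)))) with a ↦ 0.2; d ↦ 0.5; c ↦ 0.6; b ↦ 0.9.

1.00

(b ∧ b) = min(0.9, 0.9) = 0.9
(c ⊃ (b ∧ b)): 0.6 ≤ 0.9, so result = 1
¬c: Gödel ¬ of 0.6 = 0 (operand ≠ 0)
(c ⊃ ¬c): 0.6 > 0, so result = 0
(a ⊃ (c ⊃ ¬c)): 0.2 > 0, so result = 0
¬d: Gödel ¬ of 0.5 = 0 (operand ≠ 0)
¬b: Gödel ¬ of 0.9 = 0 (operand ≠ 0)
(c ∨ ¬b) = max(0.6, 0) = 0.6
(¬d ∨ (c ∨ ¬b)) = max(0, 0.6) = 0.6
((a ⊃ (c ⊃ ¬c)) ⊃ (¬d ∨ (c ∨ ¬b))): 0 ≤ 0.6, so result = 1
((c ⊃ (b ∧ b)) ∧ ((a ⊃ (c ⊃ ¬c)) ⊃ (¬d ∨ (c ∨ ¬b)))) = min(1, 1) = 1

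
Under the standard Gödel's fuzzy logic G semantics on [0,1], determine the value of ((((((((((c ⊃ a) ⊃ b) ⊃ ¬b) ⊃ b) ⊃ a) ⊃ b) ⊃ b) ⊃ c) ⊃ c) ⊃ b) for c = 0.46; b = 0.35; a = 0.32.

0.35

(c ⊃ a): 0.46 > 0.32, so result = 0.32
((c ⊃ a) ⊃ b): 0.32 ≤ 0.35, so result = 1
¬b: Gödel ¬ of 0.35 = 0 (operand ≠ 0)
(((c ⊃ a) ⊃ b) ⊃ ¬b): 1 > 0, so result = 0
((((c ⊃ a) ⊃ b) ⊃ ¬b) ⊃ b): 0 ≤ 0.35, so result = 1
(((((c ⊃ a) ⊃ b) ⊃ ¬b) ⊃ b) ⊃ a): 1 > 0.32, so result = 0.32
((((((c ⊃ a) ⊃ b) ⊃ ¬b) ⊃ b) ⊃ a) ⊃ b): 0.32 ≤ 0.35, so result = 1
(((((((c ⊃ a) ⊃ b) ⊃ ¬b) ⊃ b) ⊃ a) ⊃ b) ⊃ b): 1 > 0.35, so result = 0.35
((((((((c ⊃ a) ⊃ b) ⊃ ¬b) ⊃ b) ⊃ a) ⊃ b) ⊃ b) ⊃ c): 0.35 ≤ 0.46, so result = 1
(((((((((c ⊃ a) ⊃ b) ⊃ ¬b) ⊃ b) ⊃ a) ⊃ b) ⊃ b) ⊃ c) ⊃ c): 1 > 0.46, so result = 0.46
((((((((((c ⊃ a) ⊃ b) ⊃ ¬b) ⊃ b) ⊃ a) ⊃ b) ⊃ b) ⊃ c) ⊃ c) ⊃ b): 0.46 > 0.35, so result = 0.35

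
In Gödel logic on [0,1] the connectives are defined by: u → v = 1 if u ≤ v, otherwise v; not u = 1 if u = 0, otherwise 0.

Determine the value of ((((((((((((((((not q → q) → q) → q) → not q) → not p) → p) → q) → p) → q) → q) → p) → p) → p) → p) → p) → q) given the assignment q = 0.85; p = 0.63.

1.00

not q: Gödel ¬ of 0.85 = 0 (operand ≠ 0)
(not q → q): 0 ≤ 0.85, so result = 1
((not q → q) → q): 1 > 0.85, so result = 0.85
(((not q → q) → q) → q): 0.85 ≤ 0.85, so result = 1
not q: Gödel ¬ of 0.85 = 0 (operand ≠ 0)
((((not q → q) → q) → q) → not q): 1 > 0, so result = 0
not p: Gödel ¬ of 0.63 = 0 (operand ≠ 0)
(((((not q → q) → q) → q) → not q) → not p): 0 ≤ 0, so result = 1
((((((not q → q) → q) → q) → not q) → not p) → p): 1 > 0.63, so result = 0.63
(((((((not q → q) → q) → q) → not q) → not p) → p) → q): 0.63 ≤ 0.85, so result = 1
((((((((not q → q) → q) → q) → not q) → not p) → p) → q) → p): 1 > 0.63, so result = 0.63
(((((((((not q → q) → q) → q) → not q) → not p) → p) → q) → p) → q): 0.63 ≤ 0.85, so result = 1
((((((((((not q → q) → q) → q) → not q) → not p) → p) → q) → p) → q) → q): 1 > 0.85, so result = 0.85
(((((((((((not q → q) → q) → q) → not q) → not p) → p) → q) → p) → q) → q) → p): 0.85 > 0.63, so result = 0.63
((((((((((((not q → q) → q) → q) → not q) → not p) → p) → q) → p) → q) → q) → p) → p): 0.63 ≤ 0.63, so result = 1
(((((((((((((not q → q) → q) → q) → not q) → not p) → p) → q) → p) → q) → q) → p) → p) → p): 1 > 0.63, so result = 0.63
((((((((((((((not q → q) → q) → q) → not q) → not p) → p) → q) → p) → q) → q) → p) → p) → p) → p): 0.63 ≤ 0.63, so result = 1
(((((((((((((((not q → q) → q) → q) → not q) → not p) → p) → q) → p) → q) → q) → p) → p) → p) → p) → p): 1 > 0.63, so result = 0.63
((((((((((((((((not q → q) → q) → q) → not q) → not p) → p) → q) → p) → q) → q) → p) → p) → p) → p) → p) → q): 0.63 ≤ 0.85, so result = 1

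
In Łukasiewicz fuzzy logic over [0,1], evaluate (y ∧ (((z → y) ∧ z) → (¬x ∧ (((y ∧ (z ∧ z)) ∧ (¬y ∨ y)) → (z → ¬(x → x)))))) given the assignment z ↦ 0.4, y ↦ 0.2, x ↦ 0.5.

(z → y): min(1, 1 − 0.4 + 0.2) = 0.8
((z → y) ∧ z) = min(0.8, 0.4) = 0.4
¬x: Łukasiewicz ¬ gives 1 − 0.5 = 0.5
(z ∧ z) = min(0.4, 0.4) = 0.4
(y ∧ (z ∧ z)) = min(0.2, 0.4) = 0.2
¬y: Łukasiewicz ¬ gives 1 − 0.2 = 0.8
(¬y ∨ y) = max(0.8, 0.2) = 0.8
((y ∧ (z ∧ z)) ∧ (¬y ∨ y)) = min(0.2, 0.8) = 0.2
(x → x): min(1, 1 − 0.5 + 0.5) = 1
¬(x → x): Łukasiewicz ¬ gives 1 − 1 = 0
(z → ¬(x → x)): min(1, 1 − 0.4 + 0) = 0.6
(((y ∧ (z ∧ z)) ∧ (¬y ∨ y)) → (z → ¬(x → x))): min(1, 1 − 0.2 + 0.6) = 1
(¬x ∧ (((y ∧ (z ∧ z)) ∧ (¬y ∨ y)) → (z → ¬(x → x)))) = min(0.5, 1) = 0.5
(((z → y) ∧ z) → (¬x ∧ (((y ∧ (z ∧ z)) ∧ (¬y ∨ y)) → (z → ¬(x → x))))): min(1, 1 − 0.4 + 0.5) = 1
(y ∧ (((z → y) ∧ z) → (¬x ∧ (((y ∧ (z ∧ z)) ∧ (¬y ∨ y)) → (z → ¬(x → x)))))) = min(0.2, 1) = 0.2

0.20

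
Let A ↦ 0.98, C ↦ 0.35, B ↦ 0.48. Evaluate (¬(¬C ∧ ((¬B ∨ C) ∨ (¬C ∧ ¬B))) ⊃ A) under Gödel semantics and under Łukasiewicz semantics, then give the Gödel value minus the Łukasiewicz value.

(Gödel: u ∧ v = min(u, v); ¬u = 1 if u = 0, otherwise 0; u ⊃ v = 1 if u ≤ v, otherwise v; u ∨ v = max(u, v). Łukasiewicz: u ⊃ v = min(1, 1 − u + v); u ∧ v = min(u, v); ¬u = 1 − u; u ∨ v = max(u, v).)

Gödel evaluation:
  ¬C: Gödel ¬ of 0.35 = 0 (operand ≠ 0)
  ¬B: Gödel ¬ of 0.48 = 0 (operand ≠ 0)
  (¬B ∨ C) = max(0, 0.35) = 0.35
  ¬C: Gödel ¬ of 0.35 = 0 (operand ≠ 0)
  ¬B: Gödel ¬ of 0.48 = 0 (operand ≠ 0)
  (¬C ∧ ¬B) = min(0, 0) = 0
  ((¬B ∨ C) ∨ (¬C ∧ ¬B)) = max(0.35, 0) = 0.35
  (¬C ∧ ((¬B ∨ C) ∨ (¬C ∧ ¬B))) = min(0, 0.35) = 0
  ¬(¬C ∧ ((¬B ∨ C) ∨ (¬C ∧ ¬B))): Gödel ¬ of 0 = 1 (operand is 0)
  (¬(¬C ∧ ((¬B ∨ C) ∨ (¬C ∧ ¬B))) ⊃ A): 1 > 0.98, so result = 0.98
  Gödel value = 0.98
Łukasiewicz evaluation:
  ¬C: Łukasiewicz ¬ gives 1 − 0.35 = 0.65
  ¬B: Łukasiewicz ¬ gives 1 − 0.48 = 0.52
  (¬B ∨ C) = max(0.52, 0.35) = 0.52
  ¬C: Łukasiewicz ¬ gives 1 − 0.35 = 0.65
  ¬B: Łukasiewicz ¬ gives 1 − 0.48 = 0.52
  (¬C ∧ ¬B) = min(0.65, 0.52) = 0.52
  ((¬B ∨ C) ∨ (¬C ∧ ¬B)) = max(0.52, 0.52) = 0.52
  (¬C ∧ ((¬B ∨ C) ∨ (¬C ∧ ¬B))) = min(0.65, 0.52) = 0.52
  ¬(¬C ∧ ((¬B ∨ C) ∨ (¬C ∧ ¬B))): Łukasiewicz ¬ gives 1 − 0.52 = 0.48
  (¬(¬C ∧ ((¬B ∨ C) ∨ (¬C ∧ ¬B))) ⊃ A): min(1, 1 − 0.48 + 0.98) = 1
  Łukasiewicz value = 1
Difference: 0.98 − 1 = -0.02

-0.02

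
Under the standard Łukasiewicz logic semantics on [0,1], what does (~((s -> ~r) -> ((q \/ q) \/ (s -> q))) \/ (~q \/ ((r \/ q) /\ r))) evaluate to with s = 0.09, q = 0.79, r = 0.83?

0.83

~r: Łukasiewicz ¬ gives 1 − 0.83 = 0.17
(s -> ~r): min(1, 1 − 0.09 + 0.17) = 1
(q \/ q) = max(0.79, 0.79) = 0.79
(s -> q): min(1, 1 − 0.09 + 0.79) = 1
((q \/ q) \/ (s -> q)) = max(0.79, 1) = 1
((s -> ~r) -> ((q \/ q) \/ (s -> q))): min(1, 1 − 1 + 1) = 1
~((s -> ~r) -> ((q \/ q) \/ (s -> q))): Łukasiewicz ¬ gives 1 − 1 = 0
~q: Łukasiewicz ¬ gives 1 − 0.79 = 0.21
(r \/ q) = max(0.83, 0.79) = 0.83
((r \/ q) /\ r) = min(0.83, 0.83) = 0.83
(~q \/ ((r \/ q) /\ r)) = max(0.21, 0.83) = 0.83
(~((s -> ~r) -> ((q \/ q) \/ (s -> q))) \/ (~q \/ ((r \/ q) /\ r))) = max(0, 0.83) = 0.83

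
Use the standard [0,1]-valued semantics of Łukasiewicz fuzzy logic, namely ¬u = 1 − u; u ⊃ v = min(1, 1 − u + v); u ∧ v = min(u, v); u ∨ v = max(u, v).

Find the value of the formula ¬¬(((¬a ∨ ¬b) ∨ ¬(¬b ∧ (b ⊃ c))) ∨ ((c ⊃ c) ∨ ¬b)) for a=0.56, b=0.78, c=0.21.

¬a: Łukasiewicz ¬ gives 1 − 0.56 = 0.44
¬b: Łukasiewicz ¬ gives 1 − 0.78 = 0.22
(¬a ∨ ¬b) = max(0.44, 0.22) = 0.44
¬b: Łukasiewicz ¬ gives 1 − 0.78 = 0.22
(b ⊃ c): min(1, 1 − 0.78 + 0.21) = 0.43
(¬b ∧ (b ⊃ c)) = min(0.22, 0.43) = 0.22
¬(¬b ∧ (b ⊃ c)): Łukasiewicz ¬ gives 1 − 0.22 = 0.78
((¬a ∨ ¬b) ∨ ¬(¬b ∧ (b ⊃ c))) = max(0.44, 0.78) = 0.78
(c ⊃ c): min(1, 1 − 0.21 + 0.21) = 1
¬b: Łukasiewicz ¬ gives 1 − 0.78 = 0.22
((c ⊃ c) ∨ ¬b) = max(1, 0.22) = 1
(((¬a ∨ ¬b) ∨ ¬(¬b ∧ (b ⊃ c))) ∨ ((c ⊃ c) ∨ ¬b)) = max(0.78, 1) = 1
¬(((¬a ∨ ¬b) ∨ ¬(¬b ∧ (b ⊃ c))) ∨ ((c ⊃ c) ∨ ¬b)): Łukasiewicz ¬ gives 1 − 1 = 0
¬¬(((¬a ∨ ¬b) ∨ ¬(¬b ∧ (b ⊃ c))) ∨ ((c ⊃ c) ∨ ¬b)): Łukasiewicz ¬ gives 1 − 0 = 1

1.00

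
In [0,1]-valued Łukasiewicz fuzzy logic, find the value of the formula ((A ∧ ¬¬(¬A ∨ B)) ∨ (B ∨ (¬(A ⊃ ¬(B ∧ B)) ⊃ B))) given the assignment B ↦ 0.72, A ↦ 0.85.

¬A: Łukasiewicz ¬ gives 1 − 0.85 = 0.15
(¬A ∨ B) = max(0.15, 0.72) = 0.72
¬(¬A ∨ B): Łukasiewicz ¬ gives 1 − 0.72 = 0.28
¬¬(¬A ∨ B): Łukasiewicz ¬ gives 1 − 0.28 = 0.72
(A ∧ ¬¬(¬A ∨ B)) = min(0.85, 0.72) = 0.72
(B ∧ B) = min(0.72, 0.72) = 0.72
¬(B ∧ B): Łukasiewicz ¬ gives 1 − 0.72 = 0.28
(A ⊃ ¬(B ∧ B)): min(1, 1 − 0.85 + 0.28) = 0.43
¬(A ⊃ ¬(B ∧ B)): Łukasiewicz ¬ gives 1 − 0.43 = 0.57
(¬(A ⊃ ¬(B ∧ B)) ⊃ B): min(1, 1 − 0.57 + 0.72) = 1
(B ∨ (¬(A ⊃ ¬(B ∧ B)) ⊃ B)) = max(0.72, 1) = 1
((A ∧ ¬¬(¬A ∨ B)) ∨ (B ∨ (¬(A ⊃ ¬(B ∧ B)) ⊃ B))) = max(0.72, 1) = 1

1.00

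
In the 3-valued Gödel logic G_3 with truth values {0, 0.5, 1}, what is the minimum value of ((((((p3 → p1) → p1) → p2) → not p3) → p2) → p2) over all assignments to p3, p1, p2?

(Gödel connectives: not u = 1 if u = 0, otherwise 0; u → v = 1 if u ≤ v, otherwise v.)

0.50

The minimum is attained at p3 = 0.5, p1 = 0, p2 = 0.5:
  (p3 → p1): 0.5 > 0, so result = 0
  ((p3 → p1) → p1): 0 ≤ 0, so result = 1
  (((p3 → p1) → p1) → p2): 1 > 0.5, so result = 0.5
  not p3: Gödel ¬ of 0.5 = 0 (operand ≠ 0)
  ((((p3 → p1) → p1) → p2) → not p3): 0.5 > 0, so result = 0
  (((((p3 → p1) → p1) → p2) → not p3) → p2): 0 ≤ 0.5, so result = 1
  ((((((p3 → p1) → p1) → p2) → not p3) → p2) → p2): 1 > 0.5, so result = 0.5
Checking all 27 assignments confirms none give a value below 0.50.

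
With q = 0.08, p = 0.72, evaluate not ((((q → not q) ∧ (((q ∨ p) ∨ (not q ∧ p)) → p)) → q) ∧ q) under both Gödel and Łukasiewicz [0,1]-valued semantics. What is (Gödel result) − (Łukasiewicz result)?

-0.92

Gödel evaluation:
  not q: Gödel ¬ of 0.08 = 0 (operand ≠ 0)
  (q → not q): 0.08 > 0, so result = 0
  (q ∨ p) = max(0.08, 0.72) = 0.72
  not q: Gödel ¬ of 0.08 = 0 (operand ≠ 0)
  (not q ∧ p) = min(0, 0.72) = 0
  ((q ∨ p) ∨ (not q ∧ p)) = max(0.72, 0) = 0.72
  (((q ∨ p) ∨ (not q ∧ p)) → p): 0.72 ≤ 0.72, so result = 1
  ((q → not q) ∧ (((q ∨ p) ∨ (not q ∧ p)) → p)) = min(0, 1) = 0
  (((q → not q) ∧ (((q ∨ p) ∨ (not q ∧ p)) → p)) → q): 0 ≤ 0.08, so result = 1
  ((((q → not q) ∧ (((q ∨ p) ∨ (not q ∧ p)) → p)) → q) ∧ q) = min(1, 0.08) = 0.08
  not ((((q → not q) ∧ (((q ∨ p) ∨ (not q ∧ p)) → p)) → q) ∧ q): Gödel ¬ of 0.08 = 0 (operand ≠ 0)
  Gödel value = 0
Łukasiewicz evaluation:
  not q: Łukasiewicz ¬ gives 1 − 0.08 = 0.92
  (q → not q): min(1, 1 − 0.08 + 0.92) = 1
  (q ∨ p) = max(0.08, 0.72) = 0.72
  not q: Łukasiewicz ¬ gives 1 − 0.08 = 0.92
  (not q ∧ p) = min(0.92, 0.72) = 0.72
  ((q ∨ p) ∨ (not q ∧ p)) = max(0.72, 0.72) = 0.72
  (((q ∨ p) ∨ (not q ∧ p)) → p): min(1, 1 − 0.72 + 0.72) = 1
  ((q → not q) ∧ (((q ∨ p) ∨ (not q ∧ p)) → p)) = min(1, 1) = 1
  (((q → not q) ∧ (((q ∨ p) ∨ (not q ∧ p)) → p)) → q): min(1, 1 − 1 + 0.08) = 0.08
  ((((q → not q) ∧ (((q ∨ p) ∨ (not q ∧ p)) → p)) → q) ∧ q) = min(0.08, 0.08) = 0.08
  not ((((q → not q) ∧ (((q ∨ p) ∨ (not q ∧ p)) → p)) → q) ∧ q): Łukasiewicz ¬ gives 1 − 0.08 = 0.92
  Łukasiewicz value = 0.92
Difference: 0 − 0.92 = -0.92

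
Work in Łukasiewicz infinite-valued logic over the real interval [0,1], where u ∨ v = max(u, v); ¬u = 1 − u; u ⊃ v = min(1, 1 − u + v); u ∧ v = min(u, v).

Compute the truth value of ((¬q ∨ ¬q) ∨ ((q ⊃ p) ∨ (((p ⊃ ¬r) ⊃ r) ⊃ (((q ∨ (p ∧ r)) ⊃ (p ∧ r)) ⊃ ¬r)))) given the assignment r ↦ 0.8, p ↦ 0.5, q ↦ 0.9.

¬q: Łukasiewicz ¬ gives 1 − 0.9 = 0.1
¬q: Łukasiewicz ¬ gives 1 − 0.9 = 0.1
(¬q ∨ ¬q) = max(0.1, 0.1) = 0.1
(q ⊃ p): min(1, 1 − 0.9 + 0.5) = 0.6
¬r: Łukasiewicz ¬ gives 1 − 0.8 = 0.2
(p ⊃ ¬r): min(1, 1 − 0.5 + 0.2) = 0.7
((p ⊃ ¬r) ⊃ r): min(1, 1 − 0.7 + 0.8) = 1
(p ∧ r) = min(0.5, 0.8) = 0.5
(q ∨ (p ∧ r)) = max(0.9, 0.5) = 0.9
(p ∧ r) = min(0.5, 0.8) = 0.5
((q ∨ (p ∧ r)) ⊃ (p ∧ r)): min(1, 1 − 0.9 + 0.5) = 0.6
¬r: Łukasiewicz ¬ gives 1 − 0.8 = 0.2
(((q ∨ (p ∧ r)) ⊃ (p ∧ r)) ⊃ ¬r): min(1, 1 − 0.6 + 0.2) = 0.6
(((p ⊃ ¬r) ⊃ r) ⊃ (((q ∨ (p ∧ r)) ⊃ (p ∧ r)) ⊃ ¬r)): min(1, 1 − 1 + 0.6) = 0.6
((q ⊃ p) ∨ (((p ⊃ ¬r) ⊃ r) ⊃ (((q ∨ (p ∧ r)) ⊃ (p ∧ r)) ⊃ ¬r))) = max(0.6, 0.6) = 0.6
((¬q ∨ ¬q) ∨ ((q ⊃ p) ∨ (((p ⊃ ¬r) ⊃ r) ⊃ (((q ∨ (p ∧ r)) ⊃ (p ∧ r)) ⊃ ¬r)))) = max(0.1, 0.6) = 0.6

0.60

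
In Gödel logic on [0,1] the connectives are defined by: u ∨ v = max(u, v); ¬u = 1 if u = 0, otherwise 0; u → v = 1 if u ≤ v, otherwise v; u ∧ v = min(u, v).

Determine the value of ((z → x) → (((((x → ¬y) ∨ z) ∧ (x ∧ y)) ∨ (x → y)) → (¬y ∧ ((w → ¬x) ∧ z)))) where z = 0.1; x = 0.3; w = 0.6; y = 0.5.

0.00

(z → x): 0.1 ≤ 0.3, so result = 1
¬y: Gödel ¬ of 0.5 = 0 (operand ≠ 0)
(x → ¬y): 0.3 > 0, so result = 0
((x → ¬y) ∨ z) = max(0, 0.1) = 0.1
(x ∧ y) = min(0.3, 0.5) = 0.3
(((x → ¬y) ∨ z) ∧ (x ∧ y)) = min(0.1, 0.3) = 0.1
(x → y): 0.3 ≤ 0.5, so result = 1
((((x → ¬y) ∨ z) ∧ (x ∧ y)) ∨ (x → y)) = max(0.1, 1) = 1
¬y: Gödel ¬ of 0.5 = 0 (operand ≠ 0)
¬x: Gödel ¬ of 0.3 = 0 (operand ≠ 0)
(w → ¬x): 0.6 > 0, so result = 0
((w → ¬x) ∧ z) = min(0, 0.1) = 0
(¬y ∧ ((w → ¬x) ∧ z)) = min(0, 0) = 0
(((((x → ¬y) ∨ z) ∧ (x ∧ y)) ∨ (x → y)) → (¬y ∧ ((w → ¬x) ∧ z))): 1 > 0, so result = 0
((z → x) → (((((x → ¬y) ∨ z) ∧ (x ∧ y)) ∨ (x → y)) → (¬y ∧ ((w → ¬x) ∧ z)))): 1 > 0, so result = 0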